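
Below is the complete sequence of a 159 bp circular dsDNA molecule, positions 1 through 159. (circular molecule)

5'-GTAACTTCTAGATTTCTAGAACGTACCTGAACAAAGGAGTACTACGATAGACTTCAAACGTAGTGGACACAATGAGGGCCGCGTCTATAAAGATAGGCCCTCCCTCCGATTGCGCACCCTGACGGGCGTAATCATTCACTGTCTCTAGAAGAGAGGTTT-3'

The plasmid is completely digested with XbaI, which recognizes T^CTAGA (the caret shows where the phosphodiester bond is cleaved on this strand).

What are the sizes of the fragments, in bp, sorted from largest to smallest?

XbaI sites (TCTAGA) start at positions 7, 15, 144.
XbaI cuts after the first base of each site, so after positions 7, 15, 144.
Circular molecule, 3 cuts → 3 fragments:
  8–15 → 8 bp
  16–144 → 129 bp
  145–159 then 1–7 → 15 + 7 = 22 bp
Sorted largest to smallest: 129, 22, 8 bp.

129, 22, 8 bp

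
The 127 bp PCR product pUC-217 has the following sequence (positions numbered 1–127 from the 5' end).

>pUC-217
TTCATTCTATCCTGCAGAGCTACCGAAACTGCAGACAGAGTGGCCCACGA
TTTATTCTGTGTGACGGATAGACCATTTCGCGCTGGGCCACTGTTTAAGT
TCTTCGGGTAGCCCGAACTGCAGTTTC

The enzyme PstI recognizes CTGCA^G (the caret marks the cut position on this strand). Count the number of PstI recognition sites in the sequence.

3

CTGCAG occurs starting at positions 12, 29, 118.
PstI cuts at 3 sites.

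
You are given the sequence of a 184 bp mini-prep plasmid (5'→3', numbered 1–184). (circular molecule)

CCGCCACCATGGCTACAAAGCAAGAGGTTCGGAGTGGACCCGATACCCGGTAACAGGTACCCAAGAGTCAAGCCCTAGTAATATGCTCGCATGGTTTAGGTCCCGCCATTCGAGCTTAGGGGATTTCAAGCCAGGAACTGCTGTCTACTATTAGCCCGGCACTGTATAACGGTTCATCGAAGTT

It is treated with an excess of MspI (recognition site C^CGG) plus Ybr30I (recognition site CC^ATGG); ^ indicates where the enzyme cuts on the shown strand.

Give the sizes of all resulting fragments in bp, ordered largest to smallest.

109, 39, 36 bp

MspI sites (CCGG) start at positions 47, 156.
MspI cuts after the first base of each site, so after positions 47, 156.
The Ybr30I site (CCATGG) starts at position 7.
Ybr30I cuts after base 2 of each site, so after position 8.
Combined cut positions: 8, 47, 156.
Circular molecule, 3 cuts → 3 fragments:
  9–47 → 39 bp
  48–156 → 109 bp
  157–184 then 1–8 → 28 + 8 = 36 bp
Sorted largest to smallest: 109, 39, 36 bp.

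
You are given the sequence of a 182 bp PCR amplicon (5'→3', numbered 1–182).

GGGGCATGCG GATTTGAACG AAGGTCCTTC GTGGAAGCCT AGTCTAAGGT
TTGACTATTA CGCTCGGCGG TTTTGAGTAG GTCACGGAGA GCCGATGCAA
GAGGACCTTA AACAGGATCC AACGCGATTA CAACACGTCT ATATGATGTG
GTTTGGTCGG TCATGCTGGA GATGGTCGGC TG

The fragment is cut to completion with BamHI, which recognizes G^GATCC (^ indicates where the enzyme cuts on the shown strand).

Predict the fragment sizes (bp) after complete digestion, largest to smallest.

The BamHI site (GGATCC) starts at position 115.
BamHI cuts after the first base of each site, so after position 115.
Linear molecule, 1 cut → 2 fragments:
  1–115 → 115 bp
  116–182 → 67 bp
Sorted largest to smallest: 115, 67 bp.

115, 67 bp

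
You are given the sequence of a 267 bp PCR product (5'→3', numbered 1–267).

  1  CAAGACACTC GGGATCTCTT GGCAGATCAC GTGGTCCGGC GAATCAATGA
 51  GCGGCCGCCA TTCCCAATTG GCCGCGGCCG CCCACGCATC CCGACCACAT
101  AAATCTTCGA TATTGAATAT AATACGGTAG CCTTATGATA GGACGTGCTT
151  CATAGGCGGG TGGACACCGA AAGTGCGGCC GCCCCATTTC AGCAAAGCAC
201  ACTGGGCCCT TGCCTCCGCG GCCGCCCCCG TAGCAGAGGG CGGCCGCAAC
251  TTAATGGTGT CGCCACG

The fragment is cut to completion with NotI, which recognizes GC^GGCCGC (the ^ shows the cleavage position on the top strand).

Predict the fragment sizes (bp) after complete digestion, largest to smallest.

101, 52, 43, 26, 23, 22 bp

NotI sites (GCGGCCGC) start at positions 51, 74, 175, 218, 240.
NotI cuts after base 2 of each site, so after positions 52, 75, 176, 219, 241.
Linear molecule, 5 cuts → 6 fragments:
  1–52 → 52 bp
  53–75 → 23 bp
  76–176 → 101 bp
  177–219 → 43 bp
  220–241 → 22 bp
  242–267 → 26 bp
Sorted largest to smallest: 101, 52, 43, 26, 23, 22 bp.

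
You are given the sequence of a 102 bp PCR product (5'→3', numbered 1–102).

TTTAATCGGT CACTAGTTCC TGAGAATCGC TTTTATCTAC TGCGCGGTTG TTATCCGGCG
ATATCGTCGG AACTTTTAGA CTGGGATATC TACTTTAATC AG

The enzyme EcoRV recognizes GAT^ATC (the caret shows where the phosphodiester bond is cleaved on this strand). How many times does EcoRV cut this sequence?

2

GATATC occurs starting at positions 60, 85.
EcoRV cuts at 2 sites.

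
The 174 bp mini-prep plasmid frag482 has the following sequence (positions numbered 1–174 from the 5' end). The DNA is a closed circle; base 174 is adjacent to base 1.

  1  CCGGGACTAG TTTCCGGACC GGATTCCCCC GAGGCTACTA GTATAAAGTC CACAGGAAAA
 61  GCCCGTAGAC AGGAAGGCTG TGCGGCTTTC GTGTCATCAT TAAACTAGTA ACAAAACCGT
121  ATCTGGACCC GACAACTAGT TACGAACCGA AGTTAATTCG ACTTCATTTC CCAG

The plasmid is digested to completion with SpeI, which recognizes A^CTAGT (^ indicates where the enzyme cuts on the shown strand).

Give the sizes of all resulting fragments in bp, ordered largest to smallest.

67, 45, 31, 31 bp

SpeI sites (ACTAGT) start at positions 6, 37, 104, 135.
SpeI cuts after the first base of each site, so after positions 6, 37, 104, 135.
Circular molecule, 4 cuts → 4 fragments:
  7–37 → 31 bp
  38–104 → 67 bp
  105–135 → 31 bp
  136–174 then 1–6 → 39 + 6 = 45 bp
Sorted largest to smallest: 67, 45, 31, 31 bp.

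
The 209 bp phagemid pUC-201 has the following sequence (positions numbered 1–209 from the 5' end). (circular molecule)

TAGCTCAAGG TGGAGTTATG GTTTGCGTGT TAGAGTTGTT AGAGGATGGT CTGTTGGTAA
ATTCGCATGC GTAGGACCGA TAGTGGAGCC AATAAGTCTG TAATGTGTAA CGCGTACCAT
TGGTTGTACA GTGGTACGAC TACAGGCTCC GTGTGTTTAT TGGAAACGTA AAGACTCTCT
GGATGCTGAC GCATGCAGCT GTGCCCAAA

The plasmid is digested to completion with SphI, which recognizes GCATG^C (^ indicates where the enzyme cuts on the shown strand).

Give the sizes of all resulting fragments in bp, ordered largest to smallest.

SphI sites (GCATGC) start at positions 65, 191.
SphI cuts after base 5 of each site (before the last base), so after positions 69, 195.
Circular molecule, 2 cuts → 2 fragments:
  70–195 → 126 bp
  196–209 then 1–69 → 14 + 69 = 83 bp
Sorted largest to smallest: 126, 83 bp.

126, 83 bp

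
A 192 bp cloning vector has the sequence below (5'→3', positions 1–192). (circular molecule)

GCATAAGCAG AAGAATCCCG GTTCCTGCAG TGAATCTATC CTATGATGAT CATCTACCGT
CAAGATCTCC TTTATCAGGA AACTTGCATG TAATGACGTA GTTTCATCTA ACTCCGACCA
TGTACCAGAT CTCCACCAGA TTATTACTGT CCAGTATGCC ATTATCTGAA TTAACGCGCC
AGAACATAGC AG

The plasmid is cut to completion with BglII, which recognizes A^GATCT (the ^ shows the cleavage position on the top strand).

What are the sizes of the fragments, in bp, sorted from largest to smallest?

128, 64 bp

BglII sites (AGATCT) start at positions 63, 127.
BglII cuts after the first base of each site, so after positions 63, 127.
Circular molecule, 2 cuts → 2 fragments:
  64–127 → 64 bp
  128–192 then 1–63 → 65 + 63 = 128 bp
Sorted largest to smallest: 128, 64 bp.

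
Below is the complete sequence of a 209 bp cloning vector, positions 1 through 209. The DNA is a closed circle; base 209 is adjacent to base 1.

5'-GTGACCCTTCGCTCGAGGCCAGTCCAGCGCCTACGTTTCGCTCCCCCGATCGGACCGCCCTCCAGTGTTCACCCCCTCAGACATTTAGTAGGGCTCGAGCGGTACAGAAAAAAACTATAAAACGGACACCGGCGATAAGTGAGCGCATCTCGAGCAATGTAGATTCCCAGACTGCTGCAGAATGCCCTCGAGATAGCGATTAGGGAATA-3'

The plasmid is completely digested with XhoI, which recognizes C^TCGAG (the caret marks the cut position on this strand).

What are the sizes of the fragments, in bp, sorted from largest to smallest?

XhoI sites (CTCGAG) start at positions 12, 94, 149, 187.
XhoI cuts after the first base of each site, so after positions 12, 94, 149, 187.
Circular molecule, 4 cuts → 4 fragments:
  13–94 → 82 bp
  95–149 → 55 bp
  150–187 → 38 bp
  188–209 then 1–12 → 22 + 12 = 34 bp
Sorted largest to smallest: 82, 55, 38, 34 bp.

82, 55, 38, 34 bp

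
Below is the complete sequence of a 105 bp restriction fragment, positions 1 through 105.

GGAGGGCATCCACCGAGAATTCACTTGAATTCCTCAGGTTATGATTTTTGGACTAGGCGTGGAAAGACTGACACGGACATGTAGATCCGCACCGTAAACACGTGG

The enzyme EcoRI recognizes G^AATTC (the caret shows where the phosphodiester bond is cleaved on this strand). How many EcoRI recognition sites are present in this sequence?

GAATTC occurs starting at positions 17, 27.
EcoRI cuts at 2 sites.

2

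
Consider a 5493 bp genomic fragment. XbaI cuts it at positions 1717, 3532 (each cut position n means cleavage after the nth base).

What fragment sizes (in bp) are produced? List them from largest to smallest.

1961, 1815, 1717 bp

Linear molecule, 2 cuts → 3 fragments:
  1717 − 0 = 1717 bp
  3532 − 1717 = 1815 bp
  5493 − 3532 = 1961 bp
Sorted largest to smallest: 1961, 1815, 1717 bp.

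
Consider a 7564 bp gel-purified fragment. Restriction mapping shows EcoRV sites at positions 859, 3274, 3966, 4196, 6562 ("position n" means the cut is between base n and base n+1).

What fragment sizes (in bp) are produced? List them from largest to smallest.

Linear molecule, 5 cuts → 6 fragments:
  859 − 0 = 859 bp
  3274 − 859 = 2415 bp
  3966 − 3274 = 692 bp
  4196 − 3966 = 230 bp
  6562 − 4196 = 2366 bp
  7564 − 6562 = 1002 bp
Sorted largest to smallest: 2415, 2366, 1002, 859, 692, 230 bp.

2415, 2366, 1002, 859, 692, 230 bp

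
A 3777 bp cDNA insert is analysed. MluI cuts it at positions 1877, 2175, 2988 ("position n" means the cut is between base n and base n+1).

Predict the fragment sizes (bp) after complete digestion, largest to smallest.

1877, 813, 789, 298 bp

Linear molecule, 3 cuts → 4 fragments:
  1877 − 0 = 1877 bp
  2175 − 1877 = 298 bp
  2988 − 2175 = 813 bp
  3777 − 2988 = 789 bp
Sorted largest to smallest: 1877, 813, 789, 298 bp.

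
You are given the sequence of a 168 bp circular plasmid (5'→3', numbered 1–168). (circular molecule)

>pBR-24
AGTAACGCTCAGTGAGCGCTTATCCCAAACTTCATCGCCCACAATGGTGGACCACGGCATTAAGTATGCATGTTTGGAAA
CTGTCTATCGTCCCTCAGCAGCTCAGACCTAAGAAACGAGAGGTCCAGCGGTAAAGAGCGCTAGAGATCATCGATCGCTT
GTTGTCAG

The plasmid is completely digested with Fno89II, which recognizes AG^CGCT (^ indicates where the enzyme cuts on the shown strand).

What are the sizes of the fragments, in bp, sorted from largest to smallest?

Fno89II sites (AGCGCT) start at positions 15, 137.
Fno89II cuts after base 2 of each site, so after positions 16, 138.
Circular molecule, 2 cuts → 2 fragments:
  17–138 → 122 bp
  139–168 then 1–16 → 30 + 16 = 46 bp
Sorted largest to smallest: 122, 46 bp.

122, 46 bp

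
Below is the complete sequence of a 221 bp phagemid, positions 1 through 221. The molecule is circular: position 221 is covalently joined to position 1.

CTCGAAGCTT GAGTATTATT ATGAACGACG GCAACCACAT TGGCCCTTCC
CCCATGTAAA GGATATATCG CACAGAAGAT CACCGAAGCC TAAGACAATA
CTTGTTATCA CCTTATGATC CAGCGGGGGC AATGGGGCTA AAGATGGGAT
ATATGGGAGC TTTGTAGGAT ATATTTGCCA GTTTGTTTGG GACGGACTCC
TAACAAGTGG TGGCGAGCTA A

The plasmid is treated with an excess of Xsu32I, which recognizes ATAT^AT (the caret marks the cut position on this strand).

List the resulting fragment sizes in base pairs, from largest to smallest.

Xsu32I sites (ATATAT) start at positions 63, 149, 169.
Xsu32I cuts after base 4 of each site, so after positions 66, 152, 172.
Circular molecule, 3 cuts → 3 fragments:
  67–152 → 86 bp
  153–172 → 20 bp
  173–221 then 1–66 → 49 + 66 = 115 bp
Sorted largest to smallest: 115, 86, 20 bp.

115, 86, 20 bp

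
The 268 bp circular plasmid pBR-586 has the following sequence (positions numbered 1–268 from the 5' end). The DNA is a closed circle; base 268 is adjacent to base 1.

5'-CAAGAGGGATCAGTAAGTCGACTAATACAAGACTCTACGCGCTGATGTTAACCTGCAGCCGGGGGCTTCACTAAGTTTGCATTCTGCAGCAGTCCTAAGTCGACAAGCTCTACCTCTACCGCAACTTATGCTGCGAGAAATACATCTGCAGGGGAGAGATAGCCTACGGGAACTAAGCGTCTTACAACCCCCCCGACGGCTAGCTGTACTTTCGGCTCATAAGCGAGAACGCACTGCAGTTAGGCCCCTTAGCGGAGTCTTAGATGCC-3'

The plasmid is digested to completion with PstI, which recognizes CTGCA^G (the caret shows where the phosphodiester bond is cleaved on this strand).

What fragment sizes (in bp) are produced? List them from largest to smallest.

PstI sites (CTGCAG) start at positions 53, 84, 146, 234.
PstI cuts after base 5 of each site (before the last base), so after positions 57, 88, 150, 238.
Circular molecule, 4 cuts → 4 fragments:
  58–88 → 31 bp
  89–150 → 62 bp
  151–238 → 88 bp
  239–268 then 1–57 → 30 + 57 = 87 bp
Sorted largest to smallest: 88, 87, 62, 31 bp.

88, 87, 62, 31 bp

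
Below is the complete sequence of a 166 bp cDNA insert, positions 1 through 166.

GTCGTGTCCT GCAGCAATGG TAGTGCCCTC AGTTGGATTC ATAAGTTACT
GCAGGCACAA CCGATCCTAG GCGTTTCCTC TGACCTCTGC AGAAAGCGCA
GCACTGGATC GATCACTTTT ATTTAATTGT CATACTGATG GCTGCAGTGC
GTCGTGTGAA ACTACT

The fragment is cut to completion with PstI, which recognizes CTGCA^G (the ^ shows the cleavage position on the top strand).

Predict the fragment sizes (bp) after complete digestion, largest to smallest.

PstI sites (CTGCAG) start at positions 9, 49, 87, 142.
PstI cuts after base 5 of each site (before the last base), so after positions 13, 53, 91, 146.
Linear molecule, 4 cuts → 5 fragments:
  1–13 → 13 bp
  14–53 → 40 bp
  54–91 → 38 bp
  92–146 → 55 bp
  147–166 → 20 bp
Sorted largest to smallest: 55, 40, 38, 20, 13 bp.

55, 40, 38, 20, 13 bp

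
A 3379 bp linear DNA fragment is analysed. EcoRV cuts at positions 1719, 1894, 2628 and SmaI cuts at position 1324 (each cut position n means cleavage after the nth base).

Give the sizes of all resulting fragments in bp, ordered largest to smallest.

Combined cut positions (sorted): 1324, 1719, 1894, 2628.
Linear molecule, 4 cuts → 5 fragments:
  1324 − 0 = 1324 bp
  1719 − 1324 = 395 bp
  1894 − 1719 = 175 bp
  2628 − 1894 = 734 bp
  3379 − 2628 = 751 bp
Sorted largest to smallest: 1324, 751, 734, 395, 175 bp.

1324, 751, 734, 395, 175 bp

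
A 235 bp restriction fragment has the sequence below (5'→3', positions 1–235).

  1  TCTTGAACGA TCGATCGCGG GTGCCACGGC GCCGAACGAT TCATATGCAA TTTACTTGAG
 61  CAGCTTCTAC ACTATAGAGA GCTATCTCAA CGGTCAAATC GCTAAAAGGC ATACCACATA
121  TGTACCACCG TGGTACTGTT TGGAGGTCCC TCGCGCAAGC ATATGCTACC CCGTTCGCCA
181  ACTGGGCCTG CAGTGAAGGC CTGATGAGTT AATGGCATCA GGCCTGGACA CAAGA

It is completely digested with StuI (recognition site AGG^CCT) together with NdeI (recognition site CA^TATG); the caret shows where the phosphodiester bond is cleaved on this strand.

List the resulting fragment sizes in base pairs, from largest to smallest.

StuI sites (AGGCCT) start at positions 197, 220.
StuI cuts after base 3 of each site, so after positions 199, 222.
NdeI sites (CATATG) start at positions 42, 117, 160.
NdeI cuts after base 2 of each site, so after positions 43, 118, 161.
Combined cut positions: 43, 118, 161, 199, 222.
Linear molecule, 5 cuts → 6 fragments:
  1–43 → 43 bp
  44–118 → 75 bp
  119–161 → 43 bp
  162–199 → 38 bp
  200–222 → 23 bp
  223–235 → 13 bp
Sorted largest to smallest: 75, 43, 43, 38, 23, 13 bp.

75, 43, 43, 38, 23, 13 bp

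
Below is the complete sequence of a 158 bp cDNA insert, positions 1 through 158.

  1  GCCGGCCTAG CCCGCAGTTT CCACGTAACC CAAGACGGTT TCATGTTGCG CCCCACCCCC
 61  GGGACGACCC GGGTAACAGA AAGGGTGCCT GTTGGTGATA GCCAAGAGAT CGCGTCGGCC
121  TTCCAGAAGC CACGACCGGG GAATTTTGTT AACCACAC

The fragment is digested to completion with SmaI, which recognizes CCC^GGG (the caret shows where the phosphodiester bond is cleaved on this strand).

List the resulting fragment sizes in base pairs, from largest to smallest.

88, 60, 10 bp

SmaI sites (CCCGGG) start at positions 58, 68.
SmaI cuts after base 3 of each site, so after positions 60, 70.
Linear molecule, 2 cuts → 3 fragments:
  1–60 → 60 bp
  61–70 → 10 bp
  71–158 → 88 bp
Sorted largest to smallest: 88, 60, 10 bp.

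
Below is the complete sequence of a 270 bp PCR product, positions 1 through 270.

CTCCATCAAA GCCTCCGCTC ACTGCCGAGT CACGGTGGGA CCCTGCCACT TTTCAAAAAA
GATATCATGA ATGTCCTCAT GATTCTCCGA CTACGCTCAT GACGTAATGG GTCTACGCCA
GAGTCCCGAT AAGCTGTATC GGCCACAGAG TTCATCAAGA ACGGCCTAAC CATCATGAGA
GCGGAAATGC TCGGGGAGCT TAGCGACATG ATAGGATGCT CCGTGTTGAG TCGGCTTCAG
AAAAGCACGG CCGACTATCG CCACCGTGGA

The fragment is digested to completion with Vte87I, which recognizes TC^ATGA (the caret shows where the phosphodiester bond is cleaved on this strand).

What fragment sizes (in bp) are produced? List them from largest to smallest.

96, 76, 66, 20, 12 bp

Vte87I sites (TCATGA) start at positions 65, 77, 97, 173.
Vte87I cuts after base 2 of each site, so after positions 66, 78, 98, 174.
Linear molecule, 4 cuts → 5 fragments:
  1–66 → 66 bp
  67–78 → 12 bp
  79–98 → 20 bp
  99–174 → 76 bp
  175–270 → 96 bp
Sorted largest to smallest: 96, 76, 66, 20, 12 bp.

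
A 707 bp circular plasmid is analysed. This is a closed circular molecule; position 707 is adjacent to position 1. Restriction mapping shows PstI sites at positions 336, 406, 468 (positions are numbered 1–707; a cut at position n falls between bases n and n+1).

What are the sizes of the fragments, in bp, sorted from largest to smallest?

575, 70, 62 bp

Circular molecule, 3 cuts → 3 fragments:
  406 − 336 = 70 bp
  468 − 406 = 62 bp
  wrap: 707 − 468 + 336 = 575 bp
Sorted largest to smallest: 575, 70, 62 bp.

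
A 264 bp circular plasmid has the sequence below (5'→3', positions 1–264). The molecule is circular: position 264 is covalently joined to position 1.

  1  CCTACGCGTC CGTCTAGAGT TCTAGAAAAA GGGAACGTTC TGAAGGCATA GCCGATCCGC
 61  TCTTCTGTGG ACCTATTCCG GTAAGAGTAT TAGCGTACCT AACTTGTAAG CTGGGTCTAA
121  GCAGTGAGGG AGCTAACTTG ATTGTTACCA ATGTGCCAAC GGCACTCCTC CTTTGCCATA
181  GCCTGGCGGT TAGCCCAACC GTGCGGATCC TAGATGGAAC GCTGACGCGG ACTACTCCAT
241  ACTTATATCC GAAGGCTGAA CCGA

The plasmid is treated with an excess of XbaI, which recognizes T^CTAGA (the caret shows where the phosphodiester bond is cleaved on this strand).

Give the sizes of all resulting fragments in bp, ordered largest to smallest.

XbaI sites (TCTAGA) start at positions 13, 21.
XbaI cuts after the first base of each site, so after positions 13, 21.
Circular molecule, 2 cuts → 2 fragments:
  14–21 → 8 bp
  22–264 then 1–13 → 243 + 13 = 256 bp
Sorted largest to smallest: 256, 8 bp.

256, 8 bp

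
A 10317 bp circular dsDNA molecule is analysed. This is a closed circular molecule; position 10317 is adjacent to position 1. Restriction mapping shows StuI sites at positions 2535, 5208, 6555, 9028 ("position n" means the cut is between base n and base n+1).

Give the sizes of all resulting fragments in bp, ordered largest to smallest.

3824, 2673, 2473, 1347 bp

Circular molecule, 4 cuts → 4 fragments:
  5208 − 2535 = 2673 bp
  6555 − 5208 = 1347 bp
  9028 − 6555 = 2473 bp
  wrap: 10317 − 9028 + 2535 = 3824 bp
Sorted largest to smallest: 3824, 2673, 2473, 1347 bp.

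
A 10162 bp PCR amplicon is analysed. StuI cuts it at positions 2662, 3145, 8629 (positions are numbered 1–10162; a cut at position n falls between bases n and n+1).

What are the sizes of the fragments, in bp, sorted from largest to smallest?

Linear molecule, 3 cuts → 4 fragments:
  2662 − 0 = 2662 bp
  3145 − 2662 = 483 bp
  8629 − 3145 = 5484 bp
  10162 − 8629 = 1533 bp
Sorted largest to smallest: 5484, 2662, 1533, 483 bp.

5484, 2662, 1533, 483 bp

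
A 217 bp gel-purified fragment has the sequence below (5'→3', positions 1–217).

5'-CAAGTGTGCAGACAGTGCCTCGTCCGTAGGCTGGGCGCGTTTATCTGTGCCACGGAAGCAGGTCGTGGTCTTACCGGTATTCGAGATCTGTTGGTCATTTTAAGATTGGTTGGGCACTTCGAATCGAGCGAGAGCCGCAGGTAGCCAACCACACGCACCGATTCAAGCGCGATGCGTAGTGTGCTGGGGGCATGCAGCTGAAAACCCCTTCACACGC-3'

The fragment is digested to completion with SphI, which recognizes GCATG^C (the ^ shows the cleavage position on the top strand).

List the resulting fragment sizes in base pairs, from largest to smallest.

The SphI site (GCATGC) starts at position 190.
SphI cuts after base 5 of each site (before the last base), so after position 194.
Linear molecule, 1 cut → 2 fragments:
  1–194 → 194 bp
  195–217 → 23 bp
Sorted largest to smallest: 194, 23 bp.

194, 23 bp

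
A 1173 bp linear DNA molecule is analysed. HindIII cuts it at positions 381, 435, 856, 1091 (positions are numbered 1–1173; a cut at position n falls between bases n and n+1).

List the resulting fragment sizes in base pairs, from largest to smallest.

Linear molecule, 4 cuts → 5 fragments:
  381 − 0 = 381 bp
  435 − 381 = 54 bp
  856 − 435 = 421 bp
  1091 − 856 = 235 bp
  1173 − 1091 = 82 bp
Sorted largest to smallest: 421, 381, 235, 82, 54 bp.

421, 381, 235, 82, 54 bp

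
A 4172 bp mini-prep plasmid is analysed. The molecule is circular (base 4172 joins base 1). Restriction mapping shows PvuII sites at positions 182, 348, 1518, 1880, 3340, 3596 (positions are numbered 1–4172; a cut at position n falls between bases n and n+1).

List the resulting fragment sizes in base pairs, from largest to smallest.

1460, 1170, 758, 362, 256, 166 bp

Circular molecule, 6 cuts → 6 fragments:
  348 − 182 = 166 bp
  1518 − 348 = 1170 bp
  1880 − 1518 = 362 bp
  3340 − 1880 = 1460 bp
  3596 − 3340 = 256 bp
  wrap: 4172 − 3596 + 182 = 758 bp
Sorted largest to smallest: 1460, 1170, 758, 362, 256, 166 bp.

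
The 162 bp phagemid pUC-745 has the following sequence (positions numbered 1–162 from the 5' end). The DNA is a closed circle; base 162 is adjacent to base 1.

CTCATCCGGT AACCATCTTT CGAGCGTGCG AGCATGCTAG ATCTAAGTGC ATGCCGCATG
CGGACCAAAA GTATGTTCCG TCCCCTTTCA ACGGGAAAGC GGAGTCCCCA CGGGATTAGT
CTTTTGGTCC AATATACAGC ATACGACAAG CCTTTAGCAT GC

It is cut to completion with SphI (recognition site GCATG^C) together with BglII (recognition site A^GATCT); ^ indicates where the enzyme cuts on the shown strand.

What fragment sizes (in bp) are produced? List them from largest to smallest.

101, 37, 14, 7, 3 bp

SphI sites (GCATGC) start at positions 32, 49, 56, 157.
SphI cuts after base 5 of each site (before the last base), so after positions 36, 53, 60, 161.
The BglII site (AGATCT) starts at position 39.
BglII cuts after the first base of each site, so after position 39.
Combined cut positions: 36, 39, 53, 60, 161.
Circular molecule, 5 cuts → 5 fragments:
  37–39 → 3 bp
  40–53 → 14 bp
  54–60 → 7 bp
  61–161 → 101 bp
  162–162 then 1–36 → 1 + 36 = 37 bp
Sorted largest to smallest: 101, 37, 14, 7, 3 bp.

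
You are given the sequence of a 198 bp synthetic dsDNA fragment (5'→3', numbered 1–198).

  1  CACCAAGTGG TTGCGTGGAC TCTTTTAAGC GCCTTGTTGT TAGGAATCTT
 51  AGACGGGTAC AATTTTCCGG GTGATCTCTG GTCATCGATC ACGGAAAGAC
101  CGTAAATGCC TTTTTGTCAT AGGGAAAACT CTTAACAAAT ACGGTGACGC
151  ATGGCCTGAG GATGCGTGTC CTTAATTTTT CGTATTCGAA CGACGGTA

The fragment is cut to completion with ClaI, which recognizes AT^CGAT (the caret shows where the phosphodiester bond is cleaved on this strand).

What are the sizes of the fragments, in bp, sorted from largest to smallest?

The ClaI site (ATCGAT) starts at position 84.
ClaI cuts after base 2 of each site, so after position 85.
Linear molecule, 1 cut → 2 fragments:
  1–85 → 85 bp
  86–198 → 113 bp
Sorted largest to smallest: 113, 85 bp.

113, 85 bp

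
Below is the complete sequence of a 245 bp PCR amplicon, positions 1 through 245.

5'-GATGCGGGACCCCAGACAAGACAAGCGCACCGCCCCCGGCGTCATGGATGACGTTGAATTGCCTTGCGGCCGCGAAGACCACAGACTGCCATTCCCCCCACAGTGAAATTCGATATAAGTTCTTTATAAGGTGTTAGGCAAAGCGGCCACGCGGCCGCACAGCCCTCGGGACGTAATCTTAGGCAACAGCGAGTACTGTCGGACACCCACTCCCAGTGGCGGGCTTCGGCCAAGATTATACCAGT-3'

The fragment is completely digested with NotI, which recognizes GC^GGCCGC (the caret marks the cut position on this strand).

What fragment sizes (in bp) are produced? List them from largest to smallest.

93, 85, 67 bp

NotI sites (GCGGCCGC) start at positions 66, 151.
NotI cuts after base 2 of each site, so after positions 67, 152.
Linear molecule, 2 cuts → 3 fragments:
  1–67 → 67 bp
  68–152 → 85 bp
  153–245 → 93 bp
Sorted largest to smallest: 93, 85, 67 bp.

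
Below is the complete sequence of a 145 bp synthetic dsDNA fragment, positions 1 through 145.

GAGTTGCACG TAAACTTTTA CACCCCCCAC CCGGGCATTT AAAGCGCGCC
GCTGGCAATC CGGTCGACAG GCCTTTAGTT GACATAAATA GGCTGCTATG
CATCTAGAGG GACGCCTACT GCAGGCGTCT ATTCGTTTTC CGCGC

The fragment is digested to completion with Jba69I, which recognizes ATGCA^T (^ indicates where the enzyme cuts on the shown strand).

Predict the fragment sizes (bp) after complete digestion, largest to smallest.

The Jba69I site (ATGCAT) starts at position 98.
Jba69I cuts after base 5 of each site (before the last base), so after position 102.
Linear molecule, 1 cut → 2 fragments:
  1–102 → 102 bp
  103–145 → 43 bp
Sorted largest to smallest: 102, 43 bp.

102, 43 bp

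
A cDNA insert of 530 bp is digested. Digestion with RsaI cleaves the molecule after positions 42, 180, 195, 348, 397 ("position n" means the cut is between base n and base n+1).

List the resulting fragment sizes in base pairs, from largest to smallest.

Linear molecule, 5 cuts → 6 fragments:
  42 − 0 = 42 bp
  180 − 42 = 138 bp
  195 − 180 = 15 bp
  348 − 195 = 153 bp
  397 − 348 = 49 bp
  530 − 397 = 133 bp
Sorted largest to smallest: 153, 138, 133, 49, 42, 15 bp.

153, 138, 133, 49, 42, 15 bp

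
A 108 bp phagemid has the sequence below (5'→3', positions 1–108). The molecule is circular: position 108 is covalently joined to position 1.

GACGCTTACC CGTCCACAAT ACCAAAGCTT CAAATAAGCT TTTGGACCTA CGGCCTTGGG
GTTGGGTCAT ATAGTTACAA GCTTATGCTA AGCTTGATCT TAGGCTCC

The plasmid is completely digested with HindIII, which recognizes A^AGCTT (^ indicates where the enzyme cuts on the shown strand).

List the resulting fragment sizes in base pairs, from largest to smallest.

HindIII sites (AAGCTT) start at positions 25, 36, 79, 90.
HindIII cuts after the first base of each site, so after positions 25, 36, 79, 90.
Circular molecule, 4 cuts → 4 fragments:
  26–36 → 11 bp
  37–79 → 43 bp
  80–90 → 11 bp
  91–108 then 1–25 → 18 + 25 = 43 bp
Sorted largest to smallest: 43, 43, 11, 11 bp.

43, 43, 11, 11 bp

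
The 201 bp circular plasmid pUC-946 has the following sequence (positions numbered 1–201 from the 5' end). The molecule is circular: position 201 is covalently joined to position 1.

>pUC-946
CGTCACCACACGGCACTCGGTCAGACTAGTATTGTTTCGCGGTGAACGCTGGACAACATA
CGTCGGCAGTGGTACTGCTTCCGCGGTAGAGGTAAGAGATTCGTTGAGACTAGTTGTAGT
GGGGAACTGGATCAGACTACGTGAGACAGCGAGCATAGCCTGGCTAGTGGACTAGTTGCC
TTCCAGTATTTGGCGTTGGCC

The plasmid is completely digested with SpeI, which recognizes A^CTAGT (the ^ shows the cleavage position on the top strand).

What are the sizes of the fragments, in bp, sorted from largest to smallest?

SpeI sites (ACTAGT) start at positions 25, 109, 171.
SpeI cuts after the first base of each site, so after positions 25, 109, 171.
Circular molecule, 3 cuts → 3 fragments:
  26–109 → 84 bp
  110–171 → 62 bp
  172–201 then 1–25 → 30 + 25 = 55 bp
Sorted largest to smallest: 84, 62, 55 bp.

84, 62, 55 bp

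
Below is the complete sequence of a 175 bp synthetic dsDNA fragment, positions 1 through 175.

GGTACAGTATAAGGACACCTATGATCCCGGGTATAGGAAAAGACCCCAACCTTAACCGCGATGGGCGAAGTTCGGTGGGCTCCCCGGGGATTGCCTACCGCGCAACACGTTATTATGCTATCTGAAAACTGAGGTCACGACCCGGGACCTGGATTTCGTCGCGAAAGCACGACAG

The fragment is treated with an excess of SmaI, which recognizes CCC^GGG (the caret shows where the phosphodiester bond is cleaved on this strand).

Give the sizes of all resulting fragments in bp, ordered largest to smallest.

58, 57, 32, 28 bp

SmaI sites (CCCGGG) start at positions 26, 83, 141.
SmaI cuts after base 3 of each site, so after positions 28, 85, 143.
Linear molecule, 3 cuts → 4 fragments:
  1–28 → 28 bp
  29–85 → 57 bp
  86–143 → 58 bp
  144–175 → 32 bp
Sorted largest to smallest: 58, 57, 32, 28 bp.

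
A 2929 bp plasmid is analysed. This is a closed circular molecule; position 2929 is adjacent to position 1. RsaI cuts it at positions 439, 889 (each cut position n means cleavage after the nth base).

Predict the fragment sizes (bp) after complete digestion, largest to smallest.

2479, 450 bp

Circular molecule, 2 cuts → 2 fragments:
  889 − 439 = 450 bp
  wrap: 2929 − 889 + 439 = 2479 bp
Sorted largest to smallest: 2479, 450 bp.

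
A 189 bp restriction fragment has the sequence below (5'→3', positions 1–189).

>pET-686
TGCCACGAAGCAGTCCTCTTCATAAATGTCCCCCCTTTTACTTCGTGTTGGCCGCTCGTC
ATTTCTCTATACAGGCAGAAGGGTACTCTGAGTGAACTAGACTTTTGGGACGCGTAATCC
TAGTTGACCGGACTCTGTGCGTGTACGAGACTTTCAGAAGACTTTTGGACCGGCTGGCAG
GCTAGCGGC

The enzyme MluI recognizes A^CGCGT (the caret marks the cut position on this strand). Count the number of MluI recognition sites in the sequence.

ACGCGT occurs starting at position 110.
MluI cuts at 1 site.

1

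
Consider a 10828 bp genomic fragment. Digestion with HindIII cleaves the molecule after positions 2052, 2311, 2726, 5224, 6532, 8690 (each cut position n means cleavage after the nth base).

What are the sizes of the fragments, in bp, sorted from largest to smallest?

2498, 2158, 2138, 2052, 1308, 415, 259 bp

Linear molecule, 6 cuts → 7 fragments:
  2052 − 0 = 2052 bp
  2311 − 2052 = 259 bp
  2726 − 2311 = 415 bp
  5224 − 2726 = 2498 bp
  6532 − 5224 = 1308 bp
  8690 − 6532 = 2158 bp
  10828 − 8690 = 2138 bp
Sorted largest to smallest: 2498, 2158, 2138, 2052, 1308, 415, 259 bp.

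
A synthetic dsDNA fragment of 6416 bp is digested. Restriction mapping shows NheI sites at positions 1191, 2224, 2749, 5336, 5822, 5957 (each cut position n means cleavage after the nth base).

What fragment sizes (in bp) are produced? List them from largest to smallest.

Linear molecule, 6 cuts → 7 fragments:
  1191 − 0 = 1191 bp
  2224 − 1191 = 1033 bp
  2749 − 2224 = 525 bp
  5336 − 2749 = 2587 bp
  5822 − 5336 = 486 bp
  5957 − 5822 = 135 bp
  6416 − 5957 = 459 bp
Sorted largest to smallest: 2587, 1191, 1033, 525, 486, 459, 135 bp.

2587, 1191, 1033, 525, 486, 459, 135 bp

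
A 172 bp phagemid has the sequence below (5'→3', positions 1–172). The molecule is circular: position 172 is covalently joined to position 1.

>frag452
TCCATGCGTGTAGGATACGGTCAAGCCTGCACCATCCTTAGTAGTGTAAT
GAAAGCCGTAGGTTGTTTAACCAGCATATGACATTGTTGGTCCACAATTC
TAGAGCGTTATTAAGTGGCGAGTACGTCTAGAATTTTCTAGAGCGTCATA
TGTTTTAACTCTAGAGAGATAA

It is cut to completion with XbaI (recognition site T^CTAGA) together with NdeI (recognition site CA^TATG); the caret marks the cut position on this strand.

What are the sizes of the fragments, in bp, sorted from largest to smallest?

XbaI sites (TCTAGA) start at positions 99, 127, 137, 160.
XbaI cuts after the first base of each site, so after positions 99, 127, 137, 160.
NdeI sites (CATATG) start at positions 75, 147.
NdeI cuts after base 2 of each site, so after positions 76, 148.
Combined cut positions: 76, 99, 127, 137, 148, 160.
Circular molecule, 6 cuts → 6 fragments:
  77–99 → 23 bp
  100–127 → 28 bp
  128–137 → 10 bp
  138–148 → 11 bp
  149–160 → 12 bp
  161–172 then 1–76 → 12 + 76 = 88 bp
Sorted largest to smallest: 88, 28, 23, 12, 11, 10 bp.

88, 28, 23, 12, 11, 10 bp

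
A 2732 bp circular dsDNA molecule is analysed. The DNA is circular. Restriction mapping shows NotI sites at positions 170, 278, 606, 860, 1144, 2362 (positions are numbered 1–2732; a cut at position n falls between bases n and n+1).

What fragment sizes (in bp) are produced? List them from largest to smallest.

Circular molecule, 6 cuts → 6 fragments:
  278 − 170 = 108 bp
  606 − 278 = 328 bp
  860 − 606 = 254 bp
  1144 − 860 = 284 bp
  2362 − 1144 = 1218 bp
  wrap: 2732 − 2362 + 170 = 540 bp
Sorted largest to smallest: 1218, 540, 328, 284, 254, 108 bp.

1218, 540, 328, 284, 254, 108 bp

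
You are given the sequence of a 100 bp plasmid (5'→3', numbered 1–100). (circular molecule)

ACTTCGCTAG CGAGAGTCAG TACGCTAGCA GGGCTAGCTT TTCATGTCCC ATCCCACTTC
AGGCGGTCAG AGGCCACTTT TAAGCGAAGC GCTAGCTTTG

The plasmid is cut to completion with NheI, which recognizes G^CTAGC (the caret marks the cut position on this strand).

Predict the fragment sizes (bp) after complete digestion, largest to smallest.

58, 18, 15, 9 bp

NheI sites (GCTAGC) start at positions 6, 24, 33, 91.
NheI cuts after the first base of each site, so after positions 6, 24, 33, 91.
Circular molecule, 4 cuts → 4 fragments:
  7–24 → 18 bp
  25–33 → 9 bp
  34–91 → 58 bp
  92–100 then 1–6 → 9 + 6 = 15 bp
Sorted largest to smallest: 58, 18, 15, 9 bp.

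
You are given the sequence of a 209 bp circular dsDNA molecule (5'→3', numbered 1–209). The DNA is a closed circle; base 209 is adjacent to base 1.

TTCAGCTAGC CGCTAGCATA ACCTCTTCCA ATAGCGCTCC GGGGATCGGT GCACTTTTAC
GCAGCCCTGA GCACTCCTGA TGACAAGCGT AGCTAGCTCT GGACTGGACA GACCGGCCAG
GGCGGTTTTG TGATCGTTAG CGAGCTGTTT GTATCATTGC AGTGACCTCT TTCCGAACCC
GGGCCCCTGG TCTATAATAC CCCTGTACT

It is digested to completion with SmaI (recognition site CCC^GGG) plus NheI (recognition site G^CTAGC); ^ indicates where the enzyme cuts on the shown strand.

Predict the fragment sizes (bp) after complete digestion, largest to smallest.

88, 80, 34, 7 bp

The SmaI site (CCCGGG) starts at position 178.
SmaI cuts after base 3 of each site, so after position 180.
NheI sites (GCTAGC) start at positions 5, 12, 92.
NheI cuts after the first base of each site, so after positions 5, 12, 92.
Combined cut positions: 5, 12, 92, 180.
Circular molecule, 4 cuts → 4 fragments:
  6–12 → 7 bp
  13–92 → 80 bp
  93–180 → 88 bp
  181–209 then 1–5 → 29 + 5 = 34 bp
Sorted largest to smallest: 88, 80, 34, 7 bp.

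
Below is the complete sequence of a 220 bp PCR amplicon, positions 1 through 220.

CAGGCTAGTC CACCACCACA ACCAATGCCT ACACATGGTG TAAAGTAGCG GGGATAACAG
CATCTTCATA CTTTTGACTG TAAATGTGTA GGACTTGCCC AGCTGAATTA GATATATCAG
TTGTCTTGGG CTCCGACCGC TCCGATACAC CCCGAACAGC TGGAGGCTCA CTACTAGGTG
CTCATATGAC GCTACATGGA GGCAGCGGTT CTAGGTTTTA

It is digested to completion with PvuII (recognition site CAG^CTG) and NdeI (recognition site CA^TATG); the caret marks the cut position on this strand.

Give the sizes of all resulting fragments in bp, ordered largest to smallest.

PvuII sites (CAGCTG) start at positions 100, 157.
PvuII cuts after base 3 of each site, so after positions 102, 159.
The NdeI site (CATATG) starts at position 183.
NdeI cuts after base 2 of each site, so after position 184.
Combined cut positions: 102, 159, 184.
Linear molecule, 3 cuts → 4 fragments:
  1–102 → 102 bp
  103–159 → 57 bp
  160–184 → 25 bp
  185–220 → 36 bp
Sorted largest to smallest: 102, 57, 36, 25 bp.

102, 57, 36, 25 bp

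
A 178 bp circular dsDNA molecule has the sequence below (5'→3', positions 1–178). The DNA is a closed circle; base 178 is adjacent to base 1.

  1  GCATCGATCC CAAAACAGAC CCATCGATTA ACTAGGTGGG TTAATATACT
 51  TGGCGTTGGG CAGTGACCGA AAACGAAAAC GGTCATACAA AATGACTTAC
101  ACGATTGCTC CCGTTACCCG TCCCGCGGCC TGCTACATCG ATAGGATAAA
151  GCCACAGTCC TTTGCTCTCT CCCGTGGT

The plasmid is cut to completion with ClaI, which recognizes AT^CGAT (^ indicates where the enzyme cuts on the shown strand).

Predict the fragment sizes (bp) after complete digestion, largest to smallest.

ClaI sites (ATCGAT) start at positions 3, 23, 137.
ClaI cuts after base 2 of each site, so after positions 4, 24, 138.
Circular molecule, 3 cuts → 3 fragments:
  5–24 → 20 bp
  25–138 → 114 bp
  139–178 then 1–4 → 40 + 4 = 44 bp
Sorted largest to smallest: 114, 44, 20 bp.

114, 44, 20 bp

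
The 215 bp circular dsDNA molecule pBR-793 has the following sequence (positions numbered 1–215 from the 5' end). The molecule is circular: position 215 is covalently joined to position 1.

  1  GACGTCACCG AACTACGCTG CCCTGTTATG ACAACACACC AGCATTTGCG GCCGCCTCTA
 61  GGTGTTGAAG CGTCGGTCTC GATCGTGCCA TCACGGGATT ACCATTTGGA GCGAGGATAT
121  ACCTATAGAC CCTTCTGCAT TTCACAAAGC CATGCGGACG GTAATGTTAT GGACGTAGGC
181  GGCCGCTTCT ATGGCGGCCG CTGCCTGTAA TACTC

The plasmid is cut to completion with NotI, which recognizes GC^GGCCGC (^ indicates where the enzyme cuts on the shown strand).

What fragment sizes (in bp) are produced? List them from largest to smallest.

NotI sites (GCGGCCGC) start at positions 48, 179, 194.
NotI cuts after base 2 of each site, so after positions 49, 180, 195.
Circular molecule, 3 cuts → 3 fragments:
  50–180 → 131 bp
  181–195 → 15 bp
  196–215 then 1–49 → 20 + 49 = 69 bp
Sorted largest to smallest: 131, 69, 15 bp.

131, 69, 15 bp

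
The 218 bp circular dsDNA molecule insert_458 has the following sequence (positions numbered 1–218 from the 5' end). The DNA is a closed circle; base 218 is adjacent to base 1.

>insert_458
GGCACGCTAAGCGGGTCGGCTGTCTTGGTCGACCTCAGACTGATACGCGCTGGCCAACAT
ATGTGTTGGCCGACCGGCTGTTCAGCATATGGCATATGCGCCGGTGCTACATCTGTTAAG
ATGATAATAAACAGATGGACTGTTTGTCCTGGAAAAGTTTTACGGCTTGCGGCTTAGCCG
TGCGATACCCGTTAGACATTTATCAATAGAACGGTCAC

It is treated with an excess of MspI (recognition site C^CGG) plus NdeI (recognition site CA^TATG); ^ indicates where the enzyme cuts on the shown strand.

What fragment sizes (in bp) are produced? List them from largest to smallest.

176, 15, 13, 7, 7 bp

MspI sites (CCGG) start at positions 74, 101.
MspI cuts after the first base of each site, so after positions 74, 101.
NdeI sites (CATATG) start at positions 58, 86, 93.
NdeI cuts after base 2 of each site, so after positions 59, 87, 94.
Combined cut positions: 59, 74, 87, 94, 101.
Circular molecule, 5 cuts → 5 fragments:
  60–74 → 15 bp
  75–87 → 13 bp
  88–94 → 7 bp
  95–101 → 7 bp
  102–218 then 1–59 → 117 + 59 = 176 bp
Sorted largest to smallest: 176, 15, 13, 7, 7 bp.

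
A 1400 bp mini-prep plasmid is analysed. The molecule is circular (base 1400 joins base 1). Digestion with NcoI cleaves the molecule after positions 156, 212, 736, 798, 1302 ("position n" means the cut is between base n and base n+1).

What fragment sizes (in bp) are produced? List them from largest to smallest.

524, 504, 254, 62, 56 bp

Circular molecule, 5 cuts → 5 fragments:
  212 − 156 = 56 bp
  736 − 212 = 524 bp
  798 − 736 = 62 bp
  1302 − 798 = 504 bp
  wrap: 1400 − 1302 + 156 = 254 bp
Sorted largest to smallest: 524, 504, 254, 62, 56 bp.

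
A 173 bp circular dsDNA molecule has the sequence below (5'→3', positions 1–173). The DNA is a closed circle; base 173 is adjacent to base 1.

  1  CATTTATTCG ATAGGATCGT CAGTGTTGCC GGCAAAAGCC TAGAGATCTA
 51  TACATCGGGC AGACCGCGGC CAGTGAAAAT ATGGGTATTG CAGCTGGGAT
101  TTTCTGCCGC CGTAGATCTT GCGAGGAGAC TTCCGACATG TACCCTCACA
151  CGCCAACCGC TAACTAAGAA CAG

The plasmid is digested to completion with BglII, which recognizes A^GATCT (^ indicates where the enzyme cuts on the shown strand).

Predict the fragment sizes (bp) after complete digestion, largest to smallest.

BglII sites (AGATCT) start at positions 44, 114.
BglII cuts after the first base of each site, so after positions 44, 114.
Circular molecule, 2 cuts → 2 fragments:
  45–114 → 70 bp
  115–173 then 1–44 → 59 + 44 = 103 bp
Sorted largest to smallest: 103, 70 bp.

103, 70 bp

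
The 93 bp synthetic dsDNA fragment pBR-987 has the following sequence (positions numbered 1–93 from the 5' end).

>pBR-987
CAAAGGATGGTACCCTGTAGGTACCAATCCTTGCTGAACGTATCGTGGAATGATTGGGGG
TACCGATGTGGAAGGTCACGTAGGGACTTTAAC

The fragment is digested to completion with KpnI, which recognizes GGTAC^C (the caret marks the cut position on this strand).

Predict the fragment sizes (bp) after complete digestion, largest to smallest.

KpnI sites (GGTACC) start at positions 9, 20, 59.
KpnI cuts after base 5 of each site (before the last base), so after positions 13, 24, 63.
Linear molecule, 3 cuts → 4 fragments:
  1–13 → 13 bp
  14–24 → 11 bp
  25–63 → 39 bp
  64–93 → 30 bp
Sorted largest to smallest: 39, 30, 13, 11 bp.

39, 30, 13, 11 bp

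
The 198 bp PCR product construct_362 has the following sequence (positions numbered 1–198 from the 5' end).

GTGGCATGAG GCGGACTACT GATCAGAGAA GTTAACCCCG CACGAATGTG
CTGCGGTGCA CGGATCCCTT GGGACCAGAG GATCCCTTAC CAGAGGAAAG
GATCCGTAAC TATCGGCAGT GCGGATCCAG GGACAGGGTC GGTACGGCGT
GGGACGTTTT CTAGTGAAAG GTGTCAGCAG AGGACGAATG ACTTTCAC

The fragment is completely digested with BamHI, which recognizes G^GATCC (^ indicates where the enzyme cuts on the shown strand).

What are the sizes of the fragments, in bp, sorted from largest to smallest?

BamHI sites (GGATCC) start at positions 62, 80, 100, 123.
BamHI cuts after the first base of each site, so after positions 62, 80, 100, 123.
Linear molecule, 4 cuts → 5 fragments:
  1–62 → 62 bp
  63–80 → 18 bp
  81–100 → 20 bp
  101–123 → 23 bp
  124–198 → 75 bp
Sorted largest to smallest: 75, 62, 23, 20, 18 bp.

75, 62, 23, 20, 18 bp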